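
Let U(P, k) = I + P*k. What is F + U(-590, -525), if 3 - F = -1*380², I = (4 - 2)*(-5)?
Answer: 454143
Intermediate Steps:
I = -10 (I = 2*(-5) = -10)
F = 144403 (F = 3 - (-1)*380² = 3 - (-1)*144400 = 3 - 1*(-144400) = 3 + 144400 = 144403)
U(P, k) = -10 + P*k
F + U(-590, -525) = 144403 + (-10 - 590*(-525)) = 144403 + (-10 + 309750) = 144403 + 309740 = 454143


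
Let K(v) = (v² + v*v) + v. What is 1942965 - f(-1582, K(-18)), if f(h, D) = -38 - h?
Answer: 1941421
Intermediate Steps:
K(v) = v + 2*v² (K(v) = (v² + v²) + v = 2*v² + v = v + 2*v²)
1942965 - f(-1582, K(-18)) = 1942965 - (-38 - 1*(-1582)) = 1942965 - (-38 + 1582) = 1942965 - 1*1544 = 1942965 - 1544 = 1941421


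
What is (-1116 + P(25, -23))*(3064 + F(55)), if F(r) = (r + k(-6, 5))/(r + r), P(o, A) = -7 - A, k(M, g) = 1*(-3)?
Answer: -3370920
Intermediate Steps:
k(M, g) = -3
F(r) = (-3 + r)/(2*r) (F(r) = (r - 3)/(r + r) = (-3 + r)/((2*r)) = (-3 + r)*(1/(2*r)) = (-3 + r)/(2*r))
(-1116 + P(25, -23))*(3064 + F(55)) = (-1116 + (-7 - 1*(-23)))*(3064 + (1/2)*(-3 + 55)/55) = (-1116 + (-7 + 23))*(3064 + (1/2)*(1/55)*52) = (-1116 + 16)*(3064 + 26/55) = -1100*168546/55 = -3370920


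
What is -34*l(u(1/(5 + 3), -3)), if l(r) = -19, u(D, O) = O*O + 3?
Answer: 646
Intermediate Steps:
u(D, O) = 3 + O² (u(D, O) = O² + 3 = 3 + O²)
-34*l(u(1/(5 + 3), -3)) = -34*(-19) = 646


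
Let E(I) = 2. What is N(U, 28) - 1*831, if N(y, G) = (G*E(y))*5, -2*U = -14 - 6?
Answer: -551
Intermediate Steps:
U = 10 (U = -(-14 - 6)/2 = -½*(-20) = 10)
N(y, G) = 10*G (N(y, G) = (G*2)*5 = (2*G)*5 = 10*G)
N(U, 28) - 1*831 = 10*28 - 1*831 = 280 - 831 = -551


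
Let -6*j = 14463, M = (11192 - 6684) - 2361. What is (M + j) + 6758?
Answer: 12989/2 ≈ 6494.5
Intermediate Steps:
M = 2147 (M = 4508 - 2361 = 2147)
j = -4821/2 (j = -⅙*14463 = -4821/2 ≈ -2410.5)
(M + j) + 6758 = (2147 - 4821/2) + 6758 = -527/2 + 6758 = 12989/2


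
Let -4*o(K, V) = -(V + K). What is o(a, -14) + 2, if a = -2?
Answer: -2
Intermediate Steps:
o(K, V) = K/4 + V/4 (o(K, V) = -(-1)*(V + K)/4 = -(-1)*(K + V)/4 = -(-K - V)/4 = K/4 + V/4)
o(a, -14) + 2 = ((¼)*(-2) + (¼)*(-14)) + 2 = (-½ - 7/2) + 2 = -4 + 2 = -2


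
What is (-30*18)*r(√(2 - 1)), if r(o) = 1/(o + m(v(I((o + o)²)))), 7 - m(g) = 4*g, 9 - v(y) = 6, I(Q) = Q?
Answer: 135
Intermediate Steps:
v(y) = 3 (v(y) = 9 - 1*6 = 9 - 6 = 3)
m(g) = 7 - 4*g
r(o) = 1/(-5 + o) (r(o) = 1/(o + (7 - 4*3)) = 1/(o + (7 - 12)) = 1/(o - 5) = 1/(-5 + o))
(-30*18)*r(√(2 - 1)) = (-30*18)/(-5 + √(2 - 1)) = -540/(-5 + √1) = -540/(-5 + 1) = -540/(-4) = -540*(-¼) = 135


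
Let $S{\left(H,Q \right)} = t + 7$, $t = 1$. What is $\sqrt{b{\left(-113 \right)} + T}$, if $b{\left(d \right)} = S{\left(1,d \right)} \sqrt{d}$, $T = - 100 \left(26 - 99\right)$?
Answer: $2 \sqrt{1825 + 2 i \sqrt{113}} \approx 85.442 + 0.49766 i$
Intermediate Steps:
$S{\left(H,Q \right)} = 8$ ($S{\left(H,Q \right)} = 1 + 7 = 8$)
$T = 7300$ ($T = \left(-100\right) \left(-73\right) = 7300$)
$b{\left(d \right)} = 8 \sqrt{d}$
$\sqrt{b{\left(-113 \right)} + T} = \sqrt{8 \sqrt{-113} + 7300} = \sqrt{8 i \sqrt{113} + 7300} = \sqrt{7300 + 8 i \sqrt{113}}$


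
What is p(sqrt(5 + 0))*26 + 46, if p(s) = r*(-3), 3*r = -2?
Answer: 98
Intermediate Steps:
r = -2/3 (r = (1/3)*(-2) = -2/3 ≈ -0.66667)
p(s) = 2 (p(s) = -2/3*(-3) = 2)
p(sqrt(5 + 0))*26 + 46 = 2*26 + 46 = 52 + 46 = 98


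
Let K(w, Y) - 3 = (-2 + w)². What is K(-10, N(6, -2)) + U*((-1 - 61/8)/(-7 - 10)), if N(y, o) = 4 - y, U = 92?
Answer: 6585/34 ≈ 193.68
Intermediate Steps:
K(w, Y) = 3 + (-2 + w)²
K(-10, N(6, -2)) + U*((-1 - 61/8)/(-7 - 10)) = (3 + (-2 - 10)²) + 92*((-1 - 61/8)/(-7 - 10)) = (3 + (-12)²) + 92*((-1 - 61*⅛)/(-17)) = (3 + 144) + 92*((-1 - 61/8)*(-1/17)) = 147 + 92*(-69/8*(-1/17)) = 147 + 92*(69/136) = 147 + 1587/34 = 6585/34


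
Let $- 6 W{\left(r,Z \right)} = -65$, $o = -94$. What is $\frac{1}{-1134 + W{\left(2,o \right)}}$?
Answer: $- \frac{6}{6739} \approx -0.00089034$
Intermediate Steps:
$W{\left(r,Z \right)} = \frac{65}{6}$ ($W{\left(r,Z \right)} = \left(- \frac{1}{6}\right) \left(-65\right) = \frac{65}{6}$)
$\frac{1}{-1134 + W{\left(2,o \right)}} = \frac{1}{-1134 + \frac{65}{6}} = \frac{1}{- \frac{6739}{6}} = - \frac{6}{6739}$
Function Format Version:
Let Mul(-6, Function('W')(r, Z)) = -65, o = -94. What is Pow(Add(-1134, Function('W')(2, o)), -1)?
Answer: Rational(-6, 6739) ≈ -0.00089034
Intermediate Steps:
Function('W')(r, Z) = Rational(65, 6) (Function('W')(r, Z) = Mul(Rational(-1, 6), -65) = Rational(65, 6))
Pow(Add(-1134, Function('W')(2, o)), -1) = Pow(Add(-1134, Rational(65, 6)), -1) = Pow(Rational(-6739, 6), -1) = Rational(-6, 6739)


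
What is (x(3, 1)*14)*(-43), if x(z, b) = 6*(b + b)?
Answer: -7224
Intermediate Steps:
x(z, b) = 12*b (x(z, b) = 6*(2*b) = 12*b)
(x(3, 1)*14)*(-43) = ((12*1)*14)*(-43) = (12*14)*(-43) = 168*(-43) = -7224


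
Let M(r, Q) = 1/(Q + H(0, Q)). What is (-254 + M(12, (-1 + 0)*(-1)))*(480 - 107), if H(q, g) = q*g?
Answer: -94369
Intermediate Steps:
H(q, g) = g*q
M(r, Q) = 1/Q (M(r, Q) = 1/(Q + Q*0) = 1/(Q + 0) = 1/Q)
(-254 + M(12, (-1 + 0)*(-1)))*(480 - 107) = (-254 + 1/((-1 + 0)*(-1)))*(480 - 107) = (-254 + 1/(-1*(-1)))*373 = (-254 + 1/1)*373 = (-254 + 1)*373 = -253*373 = -94369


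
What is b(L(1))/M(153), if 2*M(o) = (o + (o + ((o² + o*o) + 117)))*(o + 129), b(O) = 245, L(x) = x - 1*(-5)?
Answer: 245/6660981 ≈ 3.6781e-5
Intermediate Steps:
L(x) = 5 + x (L(x) = x + 5 = 5 + x)
M(o) = (129 + o)*(117 + 2*o + 2*o²)/2 (M(o) = ((o + (o + ((o² + o*o) + 117)))*(o + 129))/2 = ((o + (o + ((o² + o²) + 117)))*(129 + o))/2 = ((o + (o + (2*o² + 117)))*(129 + o))/2 = ((o + (o + (117 + 2*o²)))*(129 + o))/2 = ((o + (117 + o + 2*o²))*(129 + o))/2 = ((117 + 2*o + 2*o²)*(129 + o))/2 = ((129 + o)*(117 + 2*o + 2*o²))/2 = (129 + o)*(117 + 2*o + 2*o²)/2)
b(L(1))/M(153) = 245/(15093/2 + 153³ + 130*153² + (375/2)*153) = 245/(15093/2 + 3581577 + 130*23409 + 57375/2) = 245/(15093/2 + 3581577 + 3043170 + 57375/2) = 245/6660981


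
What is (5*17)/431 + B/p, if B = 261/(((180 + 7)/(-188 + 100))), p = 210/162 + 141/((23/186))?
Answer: 465515327/5194161589 ≈ 0.089623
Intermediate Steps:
p = 708907/621 (p = 210*(1/162) + 141/((23*(1/186))) = 35/27 + 141/(23/186) = 35/27 + 141*(186/23) = 35/27 + 26226/23 = 708907/621 ≈ 1141.6)
B = -2088/17 (B = 261/((187/(-88))) = 261/((187*(-1/88))) = 261/(-17/8) = 261*(-8/17) = -2088/17 ≈ -122.82)
(5*17)/431 + B/p = (5*17)/431 - 2088/(17*708907/621) = 85*(1/431) - 2088/17*621/708907 = 85/431 - 1296648/12051419 = 465515327/5194161589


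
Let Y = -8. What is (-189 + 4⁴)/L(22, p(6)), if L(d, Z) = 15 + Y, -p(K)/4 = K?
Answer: 67/7 ≈ 9.5714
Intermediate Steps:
p(K) = -4*K
L(d, Z) = 7 (L(d, Z) = 15 - 8 = 7)
(-189 + 4⁴)/L(22, p(6)) = (-189 + 4⁴)/7 = (-189 + 256)*(⅐) = 67*(⅐) = 67/7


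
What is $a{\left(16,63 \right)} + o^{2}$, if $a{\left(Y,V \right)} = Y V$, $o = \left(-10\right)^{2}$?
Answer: $11008$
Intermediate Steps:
$o = 100$
$a{\left(Y,V \right)} = V Y$
$a{\left(16,63 \right)} + o^{2} = 63 \cdot 16 + 100^{2} = 1008 + 10000 = 11008$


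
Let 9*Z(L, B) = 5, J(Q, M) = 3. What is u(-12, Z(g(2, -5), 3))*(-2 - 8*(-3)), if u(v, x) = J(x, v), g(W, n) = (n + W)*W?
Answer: 66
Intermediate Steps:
g(W, n) = W*(W + n) (g(W, n) = (W + n)*W = W*(W + n))
Z(L, B) = 5/9 (Z(L, B) = (⅑)*5 = 5/9)
u(v, x) = 3
u(-12, Z(g(2, -5), 3))*(-2 - 8*(-3)) = 3*(-2 - 8*(-3)) = 3*(-2 + 24) = 3*22 = 66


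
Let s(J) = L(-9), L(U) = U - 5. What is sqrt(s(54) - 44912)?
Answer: I*sqrt(44926) ≈ 211.96*I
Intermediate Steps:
L(U) = -5 + U
s(J) = -14 (s(J) = -5 - 9 = -14)
sqrt(s(54) - 44912) = sqrt(-14 - 44912) = sqrt(-44926) = I*sqrt(44926)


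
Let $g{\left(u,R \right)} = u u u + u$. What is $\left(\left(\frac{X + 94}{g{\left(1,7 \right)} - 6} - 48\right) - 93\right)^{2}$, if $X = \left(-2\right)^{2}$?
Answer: $\frac{109561}{4} \approx 27390.0$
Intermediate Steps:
$g{\left(u,R \right)} = u + u^{3}$ ($g{\left(u,R \right)} = u^{2} u + u = u^{3} + u = u + u^{3}$)
$X = 4$
$\left(\left(\frac{X + 94}{g{\left(1,7 \right)} - 6} - 48\right) - 93\right)^{2} = \left(\left(\frac{4 + 94}{\left(1 + 1^{3}\right) - 6} - 48\right) - 93\right)^{2} = \left(\left(\frac{98}{\left(1 + 1\right) - 6} - 48\right) - 93\right)^{2} = \left(\left(\frac{98}{2 - 6} - 48\right) - 93\right)^{2} = \left(\left(\frac{98}{-4} - 48\right) - 93\right)^{2} = \left(\left(98 \left(- \frac{1}{4}\right) - 48\right) - 93\right)^{2} = \left(\left(- \frac{49}{2} - 48\right) - 93\right)^{2} = \left(- \frac{145}{2} - 93\right)^{2} = \left(- \frac{331}{2}\right)^{2} = \frac{109561}{4}$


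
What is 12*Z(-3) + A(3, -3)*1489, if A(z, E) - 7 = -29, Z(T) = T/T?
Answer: -32746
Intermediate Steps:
Z(T) = 1
A(z, E) = -22 (A(z, E) = 7 - 29 = -22)
12*Z(-3) + A(3, -3)*1489 = 12*1 - 22*1489 = 12 - 32758 = -32746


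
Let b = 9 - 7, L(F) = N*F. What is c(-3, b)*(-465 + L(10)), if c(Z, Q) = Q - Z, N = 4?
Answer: -2125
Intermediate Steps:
L(F) = 4*F
b = 2
c(-3, b)*(-465 + L(10)) = (2 - 1*(-3))*(-465 + 4*10) = (2 + 3)*(-465 + 40) = 5*(-425) = -2125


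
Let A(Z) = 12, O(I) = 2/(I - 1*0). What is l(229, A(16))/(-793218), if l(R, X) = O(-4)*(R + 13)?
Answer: 121/793218 ≈ 0.00015254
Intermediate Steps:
O(I) = 2/I (O(I) = 2/(I + 0) = 2/I)
l(R, X) = -13/2 - R/2 (l(R, X) = (2/(-4))*(R + 13) = (2*(-¼))*(13 + R) = -(13 + R)/2 = -13/2 - R/2)
l(229, A(16))/(-793218) = (-13/2 - ½*229)/(-793218) = (-13/2 - 229/2)*(-1/793218) = -121*(-1/793218) = 121/793218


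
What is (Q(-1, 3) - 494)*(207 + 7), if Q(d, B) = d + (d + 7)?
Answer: -104646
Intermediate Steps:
Q(d, B) = 7 + 2*d (Q(d, B) = d + (7 + d) = 7 + 2*d)
(Q(-1, 3) - 494)*(207 + 7) = ((7 + 2*(-1)) - 494)*(207 + 7) = ((7 - 2) - 494)*214 = (5 - 494)*214 = -489*214 = -104646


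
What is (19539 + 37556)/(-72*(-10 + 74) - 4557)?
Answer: -11419/1833 ≈ -6.2297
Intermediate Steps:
(19539 + 37556)/(-72*(-10 + 74) - 4557) = 57095/(-72*64 - 4557) = 57095/(-4608 - 4557) = 57095/(-9165) = 57095*(-1/9165) = -11419/1833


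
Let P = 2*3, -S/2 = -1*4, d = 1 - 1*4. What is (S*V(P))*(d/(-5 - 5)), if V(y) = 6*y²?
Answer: 2592/5 ≈ 518.40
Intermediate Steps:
d = -3 (d = 1 - 4 = -3)
S = 8 (S = -(-2)*4 = -2*(-4) = 8)
P = 6
(S*V(P))*(d/(-5 - 5)) = (8*(6*6²))*(-3/(-5 - 5)) = (8*(6*36))*(-3/(-10)) = (8*216)*(-⅒*(-3)) = 1728*(3/10) = 2592/5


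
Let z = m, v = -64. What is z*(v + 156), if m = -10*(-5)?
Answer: 4600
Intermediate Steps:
m = 50
z = 50
z*(v + 156) = 50*(-64 + 156) = 50*92 = 4600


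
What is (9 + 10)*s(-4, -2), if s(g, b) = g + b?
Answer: -114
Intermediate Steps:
s(g, b) = b + g
(9 + 10)*s(-4, -2) = (9 + 10)*(-2 - 4) = 19*(-6) = -114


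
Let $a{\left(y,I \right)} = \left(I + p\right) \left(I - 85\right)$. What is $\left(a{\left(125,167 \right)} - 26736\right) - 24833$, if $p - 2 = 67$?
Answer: $-32217$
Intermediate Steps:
$p = 69$ ($p = 2 + 67 = 69$)
$a{\left(y,I \right)} = \left(-85 + I\right) \left(69 + I\right)$ ($a{\left(y,I \right)} = \left(I + 69\right) \left(I - 85\right) = \left(69 + I\right) \left(-85 + I\right) = \left(-85 + I\right) \left(69 + I\right)$)
$\left(a{\left(125,167 \right)} - 26736\right) - 24833 = \left(\left(-5865 + 167^{2} - 2672\right) - 26736\right) - 24833 = \left(\left(-5865 + 27889 - 2672\right) - 26736\right) - 24833 = \left(19352 - 26736\right) - 24833 = -7384 - 24833 = -32217$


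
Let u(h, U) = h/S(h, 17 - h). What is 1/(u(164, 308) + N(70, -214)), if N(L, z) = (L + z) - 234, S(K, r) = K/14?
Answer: -1/364 ≈ -0.0027473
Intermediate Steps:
S(K, r) = K/14 (S(K, r) = K*(1/14) = K/14)
N(L, z) = -234 + L + z
u(h, U) = 14 (u(h, U) = h/((h/14)) = h*(14/h) = 14)
1/(u(164, 308) + N(70, -214)) = 1/(14 + (-234 + 70 - 214)) = 1/(14 - 378) = 1/(-364) = -1/364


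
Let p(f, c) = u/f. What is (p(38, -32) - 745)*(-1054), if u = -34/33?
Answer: 492357128/627 ≈ 7.8526e+5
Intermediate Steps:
u = -34/33 (u = -34*1/33 = -34/33 ≈ -1.0303)
p(f, c) = -34/(33*f)
(p(38, -32) - 745)*(-1054) = (-34/33/38 - 745)*(-1054) = (-34/33*1/38 - 745)*(-1054) = (-17/627 - 745)*(-1054) = -467132/627*(-1054) = 492357128/627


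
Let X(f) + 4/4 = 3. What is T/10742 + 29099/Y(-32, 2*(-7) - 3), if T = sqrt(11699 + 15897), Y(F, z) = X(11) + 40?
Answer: 4157/6 + sqrt(6899)/5371 ≈ 692.85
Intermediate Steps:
X(f) = 2 (X(f) = -1 + 3 = 2)
Y(F, z) = 42 (Y(F, z) = 2 + 40 = 42)
T = 2*sqrt(6899) (T = sqrt(27596) = 2*sqrt(6899) ≈ 166.12)
T/10742 + 29099/Y(-32, 2*(-7) - 3) = (2*sqrt(6899))/10742 + 29099/42 = (2*sqrt(6899))*(1/10742) + 29099*(1/42) = sqrt(6899)/5371 + 4157/6 = 4157/6 + sqrt(6899)/5371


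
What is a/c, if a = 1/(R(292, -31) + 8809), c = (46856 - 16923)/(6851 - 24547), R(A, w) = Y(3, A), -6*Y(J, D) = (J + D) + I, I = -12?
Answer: -106176/1573607743 ≈ -6.7473e-5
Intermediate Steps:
Y(J, D) = 2 - D/6 - J/6 (Y(J, D) = -((J + D) - 12)/6 = -((D + J) - 12)/6 = -(-12 + D + J)/6 = 2 - D/6 - J/6)
R(A, w) = 3/2 - A/6 (R(A, w) = 2 - A/6 - ⅙*3 = 2 - A/6 - ½ = 3/2 - A/6)
c = -29933/17696 (c = 29933/(-17696) = 29933*(-1/17696) = -29933/17696 ≈ -1.6915)
a = 6/52571 (a = 1/((3/2 - ⅙*292) + 8809) = 1/((3/2 - 146/3) + 8809) = 1/(-283/6 + 8809) = 1/(52571/6) = 6/52571 ≈ 0.00011413)
a/c = 6/(52571*(-29933/17696)) = (6/52571)*(-17696/29933) = -106176/1573607743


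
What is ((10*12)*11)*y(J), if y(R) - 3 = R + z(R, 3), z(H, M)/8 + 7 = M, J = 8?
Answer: -27720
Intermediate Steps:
z(H, M) = -56 + 8*M
y(R) = -29 + R (y(R) = 3 + (R + (-56 + 8*3)) = 3 + (R + (-56 + 24)) = 3 + (R - 32) = 3 + (-32 + R) = -29 + R)
((10*12)*11)*y(J) = ((10*12)*11)*(-29 + 8) = (120*11)*(-21) = 1320*(-21) = -27720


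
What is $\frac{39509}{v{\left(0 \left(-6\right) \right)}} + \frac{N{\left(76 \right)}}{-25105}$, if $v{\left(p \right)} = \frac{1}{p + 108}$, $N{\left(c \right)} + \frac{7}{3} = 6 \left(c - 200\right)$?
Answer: $\frac{321366998419}{75315} \approx 4.267 \cdot 10^{6}$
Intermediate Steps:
$N{\left(c \right)} = - \frac{3607}{3} + 6 c$ ($N{\left(c \right)} = - \frac{7}{3} + 6 \left(c - 200\right) = - \frac{7}{3} + 6 \left(-200 + c\right) = - \frac{7}{3} + \left(-1200 + 6 c\right) = - \frac{3607}{3} + 6 c$)
$v{\left(p \right)} = \frac{1}{108 + p}$
$\frac{39509}{v{\left(0 \left(-6\right) \right)}} + \frac{N{\left(76 \right)}}{-25105} = \frac{39509}{\frac{1}{108 + 0 \left(-6\right)}} + \frac{- \frac{3607}{3} + 6 \cdot 76}{-25105} = \frac{39509}{\frac{1}{108 + 0}} + \left(- \frac{3607}{3} + 456\right) \left(- \frac{1}{25105}\right) = \frac{39509}{\frac{1}{108}} - - \frac{2239}{75315} = 39509 \frac{1}{\frac{1}{108}} + \frac{2239}{75315} = 39509 \cdot 108 + \frac{2239}{75315} = 4266972 + \frac{2239}{75315} = \frac{321366998419}{75315}$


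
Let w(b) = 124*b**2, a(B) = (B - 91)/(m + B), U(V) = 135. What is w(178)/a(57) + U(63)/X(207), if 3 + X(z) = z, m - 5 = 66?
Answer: -1005776851/68 ≈ -1.4791e+7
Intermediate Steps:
m = 71 (m = 5 + 66 = 71)
a(B) = (-91 + B)/(71 + B) (a(B) = (B - 91)/(71 + B) = (-91 + B)/(71 + B))
X(z) = -3 + z
w(178)/a(57) + U(63)/X(207) = (124*178**2)/(((-91 + 57)/(71 + 57))) + 135/(-3 + 207) = (124*31684)/((-34/128)) + 135/204 = 3928816/(((1/128)*(-34))) + 135*(1/204) = 3928816/(-17/64) + 45/68 = 3928816*(-64/17) + 45/68 = -251444224/17 + 45/68 = -1005776851/68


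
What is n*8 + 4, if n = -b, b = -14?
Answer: 116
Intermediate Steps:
n = 14 (n = -1*(-14) = 14)
n*8 + 4 = 14*8 + 4 = 112 + 4 = 116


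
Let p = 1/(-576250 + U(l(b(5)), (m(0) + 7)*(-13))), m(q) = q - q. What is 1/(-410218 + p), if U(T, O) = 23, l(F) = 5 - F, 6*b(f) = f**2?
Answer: -576227/236378687487 ≈ -2.4377e-6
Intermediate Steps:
m(q) = 0
b(f) = f**2/6
p = -1/576227 (p = 1/(-576250 + 23) = 1/(-576227) = -1/576227 ≈ -1.7354e-6)
1/(-410218 + p) = 1/(-410218 - 1/576227) = 1/(-236378687487/576227) = -576227/236378687487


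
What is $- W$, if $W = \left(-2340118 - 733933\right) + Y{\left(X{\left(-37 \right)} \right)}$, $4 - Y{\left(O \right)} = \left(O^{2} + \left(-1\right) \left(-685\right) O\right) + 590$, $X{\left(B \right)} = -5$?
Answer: $3071237$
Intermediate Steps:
$Y{\left(O \right)} = -586 - O^{2} - 685 O$ ($Y{\left(O \right)} = 4 - \left(\left(O^{2} + \left(-1\right) \left(-685\right) O\right) + 590\right) = 4 - \left(\left(O^{2} + 685 O\right) + 590\right) = 4 - \left(590 + O^{2} + 685 O\right) = -586 - O^{2} - 685 O$)
$W = -3071237$ ($W = \left(-2340118 - 733933\right) - -2814 = -3074051 - -2814 = -3074051 + 2814 = -3071237$)
$- W = \left(-1\right) \left(-3071237\right) = 3071237$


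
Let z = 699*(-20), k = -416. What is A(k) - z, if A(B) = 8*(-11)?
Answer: 13892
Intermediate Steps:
z = -13980
A(B) = -88
A(k) - z = -88 - 1*(-13980) = -88 + 13980 = 13892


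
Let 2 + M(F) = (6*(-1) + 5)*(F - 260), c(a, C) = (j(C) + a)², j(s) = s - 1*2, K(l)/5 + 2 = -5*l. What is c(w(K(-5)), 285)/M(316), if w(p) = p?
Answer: -79202/29 ≈ -2731.1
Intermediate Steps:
K(l) = -10 - 25*l (K(l) = -10 + 5*(-5*l) = -10 - 25*l)
j(s) = -2 + s (j(s) = s - 2 = -2 + s)
c(a, C) = (-2 + C + a)² (c(a, C) = ((-2 + C) + a)² = (-2 + C + a)²)
M(F) = 258 - F (M(F) = -2 + (6*(-1) + 5)*(F - 260) = -2 + (-6 + 5)*(-260 + F) = -2 - (-260 + F) = -2 + (260 - F) = 258 - F)
c(w(K(-5)), 285)/M(316) = (-2 + 285 + (-10 - 25*(-5)))²/(258 - 1*316) = (-2 + 285 + (-10 + 125))²/(258 - 316) = (-2 + 285 + 115)²/(-58) = 398²*(-1/58) = 158404*(-1/58) = -79202/29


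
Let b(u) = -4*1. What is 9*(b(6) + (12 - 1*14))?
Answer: -54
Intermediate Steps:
b(u) = -4
9*(b(6) + (12 - 1*14)) = 9*(-4 + (12 - 1*14)) = 9*(-4 + (12 - 14)) = 9*(-4 - 2) = 9*(-6) = -54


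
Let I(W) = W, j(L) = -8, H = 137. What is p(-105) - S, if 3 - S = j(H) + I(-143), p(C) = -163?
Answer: -317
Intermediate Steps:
S = 154 (S = 3 - (-8 - 143) = 3 - 1*(-151) = 3 + 151 = 154)
p(-105) - S = -163 - 1*154 = -163 - 154 = -317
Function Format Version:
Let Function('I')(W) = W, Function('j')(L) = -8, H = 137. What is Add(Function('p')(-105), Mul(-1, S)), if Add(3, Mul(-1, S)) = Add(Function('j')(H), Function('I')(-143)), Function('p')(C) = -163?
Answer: -317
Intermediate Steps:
S = 154 (S = Add(3, Mul(-1, Add(-8, -143))) = Add(3, Mul(-1, -151)) = Add(3, 151) = 154)
Add(Function('p')(-105), Mul(-1, S)) = Add(-163, Mul(-1, 154)) = Add(-163, -154) = -317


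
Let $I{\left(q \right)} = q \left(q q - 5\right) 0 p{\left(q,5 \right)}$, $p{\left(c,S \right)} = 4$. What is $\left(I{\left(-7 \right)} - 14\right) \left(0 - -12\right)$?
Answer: $-168$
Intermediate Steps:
$I{\left(q \right)} = 0$ ($I{\left(q \right)} = q \left(q q - 5\right) 0 \cdot 4 = q \left(q^{2} - 5\right) 0 \cdot 4 = q \left(-5 + q^{2}\right) 0 \cdot 4 = q 0 \cdot 4 = q 0 = 0$)
$\left(I{\left(-7 \right)} - 14\right) \left(0 - -12\right) = \left(0 - 14\right) \left(0 - -12\right) = - 14 \left(0 + 12\right) = \left(-14\right) 12 = -168$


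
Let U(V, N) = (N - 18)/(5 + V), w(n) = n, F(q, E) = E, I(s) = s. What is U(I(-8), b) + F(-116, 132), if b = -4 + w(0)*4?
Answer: 418/3 ≈ 139.33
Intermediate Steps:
b = -4 (b = -4 + 0*4 = -4 + 0 = -4)
U(V, N) = (-18 + N)/(5 + V)
U(I(-8), b) + F(-116, 132) = (-18 - 4)/(5 - 8) + 132 = -22/(-3) + 132 = -⅓*(-22) + 132 = 22/3 + 132 = 418/3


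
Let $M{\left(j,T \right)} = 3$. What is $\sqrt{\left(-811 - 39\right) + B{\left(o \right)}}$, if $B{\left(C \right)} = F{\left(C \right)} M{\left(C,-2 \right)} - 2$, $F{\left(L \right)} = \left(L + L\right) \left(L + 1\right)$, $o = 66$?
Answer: $4 \sqrt{1605} \approx 160.25$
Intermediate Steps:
$F{\left(L \right)} = 2 L \left(1 + L\right)$
$B{\left(C \right)} = -2 + 6 C \left(1 + C\right)$ ($B{\left(C \right)} = 2 C \left(1 + C\right) 3 - 2 = 6 C \left(1 + C\right) - 2 = -2 + 6 C \left(1 + C\right)$)
$\sqrt{\left(-811 - 39\right) + B{\left(o \right)}} = \sqrt{\left(-811 - 39\right) - \left(2 - 396 \left(1 + 66\right)\right)} = \sqrt{-850 - \left(2 - 26532\right)} = \sqrt{-850 + \left(-2 + 26532\right)} = \sqrt{-850 + 26530} = \sqrt{25680} = 4 \sqrt{1605}$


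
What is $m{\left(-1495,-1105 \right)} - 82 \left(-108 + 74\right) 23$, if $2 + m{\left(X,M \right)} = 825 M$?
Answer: $-847503$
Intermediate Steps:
$m{\left(X,M \right)} = -2 + 825 M$
$m{\left(-1495,-1105 \right)} - 82 \left(-108 + 74\right) 23 = \left(-2 + 825 \left(-1105\right)\right) - 82 \left(-108 + 74\right) 23 = \left(-2 - 911625\right) - 82 \left(-34\right) 23 = -911627 - \left(-2788\right) 23 = -911627 - -64124 = -911627 + 64124 = -847503$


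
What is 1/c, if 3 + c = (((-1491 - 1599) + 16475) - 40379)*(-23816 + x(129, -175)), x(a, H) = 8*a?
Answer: 1/615031293 ≈ 1.6259e-9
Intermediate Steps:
c = 615031293 (c = -3 + (((-1491 - 1599) + 16475) - 40379)*(-23816 + 8*129) = -3 + ((-3090 + 16475) - 40379)*(-23816 + 1032) = -3 + (13385 - 40379)*(-22784) = -3 - 26994*(-22784) = -3 + 615031296 = 615031293)
1/c = 1/615031293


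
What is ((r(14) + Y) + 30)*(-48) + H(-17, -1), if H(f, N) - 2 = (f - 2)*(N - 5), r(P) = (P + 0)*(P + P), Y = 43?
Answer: -22204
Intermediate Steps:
r(P) = 2*P² (r(P) = P*(2*P) = 2*P²)
H(f, N) = 2 + (-5 + N)*(-2 + f) (H(f, N) = 2 + (f - 2)*(N - 5) = 2 + (-2 + f)*(-5 + N) = 2 + (-5 + N)*(-2 + f))
((r(14) + Y) + 30)*(-48) + H(-17, -1) = ((2*14² + 43) + 30)*(-48) + (12 - 5*(-17) - 2*(-1) - 1*(-17)) = ((2*196 + 43) + 30)*(-48) + (12 + 85 + 2 + 17) = ((392 + 43) + 30)*(-48) + 116 = (435 + 30)*(-48) + 116 = 465*(-48) + 116 = -22320 + 116 = -22204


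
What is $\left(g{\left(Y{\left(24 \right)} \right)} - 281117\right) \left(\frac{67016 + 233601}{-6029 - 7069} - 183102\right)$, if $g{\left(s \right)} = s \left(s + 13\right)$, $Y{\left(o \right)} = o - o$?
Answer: $\frac{674278975014721}{13098} \approx 5.148 \cdot 10^{10}$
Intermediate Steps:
$Y{\left(o \right)} = 0$
$g{\left(s \right)} = s \left(13 + s\right)$
$\left(g{\left(Y{\left(24 \right)} \right)} - 281117\right) \left(\frac{67016 + 233601}{-6029 - 7069} - 183102\right) = \left(0 \left(13 + 0\right) - 281117\right) \left(\frac{67016 + 233601}{-6029 - 7069} - 183102\right) = \left(0 \cdot 13 - 281117\right) \left(\frac{300617}{-13098} - 183102\right) = \left(0 - 281117\right) \left(300617 \left(- \frac{1}{13098}\right) - 183102\right) = - 281117 \left(- \frac{300617}{13098} - 183102\right) = \left(-281117\right) \left(- \frac{2398570613}{13098}\right) = \frac{674278975014721}{13098}$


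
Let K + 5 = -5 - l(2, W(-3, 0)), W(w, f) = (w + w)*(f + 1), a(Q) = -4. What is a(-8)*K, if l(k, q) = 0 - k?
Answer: 32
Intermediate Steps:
W(w, f) = 2*w*(1 + f) (W(w, f) = (2*w)*(1 + f) = 2*w*(1 + f))
l(k, q) = -k
K = -8 (K = -5 + (-5 - (-1)*2) = -5 + (-5 - 1*(-2)) = -5 + (-5 + 2) = -5 - 3 = -8)
a(-8)*K = -4*(-8) = 32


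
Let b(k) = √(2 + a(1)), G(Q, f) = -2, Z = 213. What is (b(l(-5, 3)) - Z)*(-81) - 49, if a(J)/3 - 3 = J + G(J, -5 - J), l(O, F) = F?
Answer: 17204 - 162*√2 ≈ 16975.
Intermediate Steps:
a(J) = 3 + 3*J (a(J) = 9 + 3*(J - 2) = 9 + 3*(-2 + J) = 9 + (-6 + 3*J) = 3 + 3*J)
b(k) = 2*√2 (b(k) = √(2 + (3 + 3*1)) = √(2 + (3 + 3)) = √(2 + 6) = √8 = 2*√2)
(b(l(-5, 3)) - Z)*(-81) - 49 = (2*√2 - 1*213)*(-81) - 49 = (2*√2 - 213)*(-81) - 49 = (-213 + 2*√2)*(-81) - 49 = (17253 - 162*√2) - 49 = 17204 - 162*√2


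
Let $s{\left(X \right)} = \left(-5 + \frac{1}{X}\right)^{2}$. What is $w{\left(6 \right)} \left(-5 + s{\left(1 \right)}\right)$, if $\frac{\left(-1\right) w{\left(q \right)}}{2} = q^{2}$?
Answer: $-792$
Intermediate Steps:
$w{\left(q \right)} = - 2 q^{2}$
$w{\left(6 \right)} \left(-5 + s{\left(1 \right)}\right) = - 2 \cdot 6^{2} \left(-5 + 1^{-2} \left(-1 + 5 \cdot 1\right)^{2}\right) = \left(-2\right) 36 \left(-5 + 1 \left(-1 + 5\right)^{2}\right) = - 72 \left(-5 + 1 \cdot 4^{2}\right) = - 72 \left(-5 + 1 \cdot 16\right) = - 72 \left(-5 + 16\right) = \left(-72\right) 11 = -792$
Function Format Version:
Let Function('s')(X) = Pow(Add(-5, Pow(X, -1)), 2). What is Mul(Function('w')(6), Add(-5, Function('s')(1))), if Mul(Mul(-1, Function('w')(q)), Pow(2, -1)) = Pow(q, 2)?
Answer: -792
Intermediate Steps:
Function('w')(q) = Mul(-2, Pow(q, 2))
Mul(Function('w')(6), Add(-5, Function('s')(1))) = Mul(Mul(-2, Pow(6, 2)), Add(-5, Mul(Pow(1, -2), Pow(Add(-1, Mul(5, 1)), 2)))) = Mul(Mul(-2, 36), Add(-5, Mul(1, Pow(Add(-1, 5), 2)))) = Mul(-72, Add(-5, Mul(1, Pow(4, 2)))) = Mul(-72, Add(-5, Mul(1, 16))) = Mul(-72, Add(-5, 16)) = Mul(-72, 11) = -792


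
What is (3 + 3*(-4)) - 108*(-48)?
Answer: 5175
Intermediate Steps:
(3 + 3*(-4)) - 108*(-48) = (3 - 12) + 5184 = -9 + 5184 = 5175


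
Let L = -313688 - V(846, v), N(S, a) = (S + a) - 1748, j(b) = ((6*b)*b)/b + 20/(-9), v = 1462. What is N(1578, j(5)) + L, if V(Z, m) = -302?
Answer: -2821754/9 ≈ -3.1353e+5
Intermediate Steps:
j(b) = -20/9 + 6*b (j(b) = (6*b²)/b + 20*(-⅑) = 6*b - 20/9 = -20/9 + 6*b)
N(S, a) = -1748 + S + a
L = -313386 (L = -313688 - 1*(-302) = -313688 + 302 = -313386)
N(1578, j(5)) + L = (-1748 + 1578 + (-20/9 + 6*5)) - 313386 = (-1748 + 1578 + (-20/9 + 30)) - 313386 = (-1748 + 1578 + 250/9) - 313386 = -1280/9 - 313386 = -2821754/9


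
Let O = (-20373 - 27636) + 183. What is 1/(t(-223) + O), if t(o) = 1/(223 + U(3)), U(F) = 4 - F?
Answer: -224/10713023 ≈ -2.0909e-5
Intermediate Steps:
t(o) = 1/224 (t(o) = 1/(223 + (4 - 1*3)) = 1/(223 + (4 - 3)) = 1/(223 + 1) = 1/224)
O = -47826 (O = -48009 + 183 = -47826)
1/(t(-223) + O) = 1/(1/224 - 47826) = 1/(-10713023/224) = -224/10713023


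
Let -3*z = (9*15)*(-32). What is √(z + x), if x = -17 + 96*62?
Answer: 5*√295 ≈ 85.878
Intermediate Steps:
x = 5935 (x = -17 + 5952 = 5935)
z = 1440 (z = -9*15*(-32)/3 = -45*(-32) = -⅓*(-4320) = 1440)
√(z + x) = √(1440 + 5935) = √7375 = 5*√295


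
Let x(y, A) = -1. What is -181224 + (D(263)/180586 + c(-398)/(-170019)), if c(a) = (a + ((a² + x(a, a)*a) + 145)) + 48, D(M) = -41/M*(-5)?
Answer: -1463373653669986759/8074902448242 ≈ -1.8123e+5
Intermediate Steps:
D(M) = 205/M
c(a) = 193 + a² (c(a) = (a + ((a² - a) + 145)) + 48 = (a + (145 + a² - a)) + 48 = (145 + a²) + 48 = 193 + a²)
-181224 + (D(263)/180586 + c(-398)/(-170019)) = -181224 + ((205/263)/180586 + (193 + (-398)²)/(-170019)) = -181224 + ((205*(1/263))*(1/180586) + (193 + 158404)*(-1/170019)) = -181224 + ((205/263)*(1/180586) + 158597*(-1/170019)) = -181224 + (205/47494118 - 158597/170019) = -181224 - 7532389778551/8074902448242 = -1463373653669986759/8074902448242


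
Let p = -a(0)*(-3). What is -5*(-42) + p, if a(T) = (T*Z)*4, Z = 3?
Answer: 210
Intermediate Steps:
a(T) = 12*T (a(T) = (T*3)*4 = (3*T)*4 = 12*T)
p = 0 (p = -12*0*(-3) = -0*(-3) = -1*0 = 0)
-5*(-42) + p = -5*(-42) + 0 = 210 + 0 = 210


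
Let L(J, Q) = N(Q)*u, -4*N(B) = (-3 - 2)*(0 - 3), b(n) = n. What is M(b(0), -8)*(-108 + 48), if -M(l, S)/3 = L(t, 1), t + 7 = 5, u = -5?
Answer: 3375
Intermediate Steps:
t = -2 (t = -7 + 5 = -2)
N(B) = -15/4 (N(B) = -(-3 - 2)*(0 - 3)/4 = -(-5)*(-3)/4 = -1/4*15 = -15/4)
L(J, Q) = 75/4 (L(J, Q) = -15/4*(-5) = 75/4)
M(l, S) = -225/4 (M(l, S) = -3*75/4 = -225/4)
M(b(0), -8)*(-108 + 48) = -225*(-108 + 48)/4 = -225/4*(-60) = 3375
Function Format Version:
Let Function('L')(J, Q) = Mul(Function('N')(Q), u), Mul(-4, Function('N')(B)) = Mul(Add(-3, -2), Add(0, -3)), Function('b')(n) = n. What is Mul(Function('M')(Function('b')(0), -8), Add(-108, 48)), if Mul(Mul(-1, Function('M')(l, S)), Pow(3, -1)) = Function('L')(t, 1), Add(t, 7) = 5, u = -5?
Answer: 3375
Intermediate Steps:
t = -2 (t = Add(-7, 5) = -2)
Function('N')(B) = Rational(-15, 4) (Function('N')(B) = Mul(Rational(-1, 4), Mul(Add(-3, -2), Add(0, -3))) = Mul(Rational(-1, 4), Mul(-5, -3)) = Mul(Rational(-1, 4), 15) = Rational(-15, 4))
Function('L')(J, Q) = Rational(75, 4) (Function('L')(J, Q) = Mul(Rational(-15, 4), -5) = Rational(75, 4))
Function('M')(l, S) = Rational(-225, 4) (Function('M')(l, S) = Mul(-3, Rational(75, 4)) = Rational(-225, 4))
Mul(Function('M')(Function('b')(0), -8), Add(-108, 48)) = Mul(Rational(-225, 4), Add(-108, 48)) = Mul(Rational(-225, 4), -60) = 3375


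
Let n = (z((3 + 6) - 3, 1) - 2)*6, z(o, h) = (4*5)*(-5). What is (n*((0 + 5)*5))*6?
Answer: -91800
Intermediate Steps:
z(o, h) = -100 (z(o, h) = 20*(-5) = -100)
n = -612 (n = (-100 - 2)*6 = -102*6 = -612)
(n*((0 + 5)*5))*6 = -612*(0 + 5)*5*6 = -3060*5*6 = -612*25*6 = -15300*6 = -91800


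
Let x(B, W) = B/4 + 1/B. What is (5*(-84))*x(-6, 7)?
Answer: 700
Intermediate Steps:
x(B, W) = 1/B + B/4 (x(B, W) = B*(1/4) + 1/B = B/4 + 1/B = 1/B + B/4)
(5*(-84))*x(-6, 7) = (5*(-84))*(1/(-6) + (1/4)*(-6)) = -420*(-1/6 - 3/2) = -420*(-5/3) = 700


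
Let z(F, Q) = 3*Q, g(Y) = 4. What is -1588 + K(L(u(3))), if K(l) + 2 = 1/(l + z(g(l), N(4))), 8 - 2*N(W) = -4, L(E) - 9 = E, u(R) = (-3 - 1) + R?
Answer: -41339/26 ≈ -1590.0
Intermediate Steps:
u(R) = -4 + R
L(E) = 9 + E
N(W) = 6 (N(W) = 4 - ½*(-4) = 4 + 2 = 6)
K(l) = -2 + 1/(18 + l) (K(l) = -2 + 1/(l + 3*6) = -2 + 1/(l + 18) = -2 + 1/(18 + l))
-1588 + K(L(u(3))) = -1588 + (-35 - 2*(9 + (-4 + 3)))/(18 + (9 + (-4 + 3))) = -1588 + (-35 - 2*(9 - 1))/(18 + (9 - 1)) = -1588 + (-35 - 2*8)/(18 + 8) = -1588 + (-35 - 16)/26 = -1588 + (1/26)*(-51) = -1588 - 51/26 = -41339/26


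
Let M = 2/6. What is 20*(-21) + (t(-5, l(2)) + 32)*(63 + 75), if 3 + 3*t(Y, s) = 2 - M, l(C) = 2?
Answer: 11804/3 ≈ 3934.7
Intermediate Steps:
M = ⅓ (M = 2*(⅙) = ⅓ ≈ 0.33333)
t(Y, s) = -4/9 (t(Y, s) = -1 + (2 - 1*⅓)/3 = -1 + (2 - ⅓)/3 = -1 + (⅓)*(5/3) = -1 + 5/9 = -4/9)
20*(-21) + (t(-5, l(2)) + 32)*(63 + 75) = 20*(-21) + (-4/9 + 32)*(63 + 75) = -420 + (284/9)*138 = -420 + 13064/3 = 11804/3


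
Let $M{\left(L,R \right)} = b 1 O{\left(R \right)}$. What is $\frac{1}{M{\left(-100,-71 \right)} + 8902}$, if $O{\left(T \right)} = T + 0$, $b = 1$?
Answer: $\frac{1}{8831} \approx 0.00011324$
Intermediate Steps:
$O{\left(T \right)} = T$
$M{\left(L,R \right)} = R$ ($M{\left(L,R \right)} = 1 \cdot 1 R = 1 R = R$)
$\frac{1}{M{\left(-100,-71 \right)} + 8902} = \frac{1}{-71 + 8902} = \frac{1}{8831}$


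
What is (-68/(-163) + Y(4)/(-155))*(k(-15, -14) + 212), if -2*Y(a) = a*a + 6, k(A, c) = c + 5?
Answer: 2503599/25265 ≈ 99.094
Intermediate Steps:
k(A, c) = 5 + c
Y(a) = -3 - a²/2 (Y(a) = -(a*a + 6)/2 = -(a² + 6)/2 = -(6 + a²)/2 = -3 - a²/2)
(-68/(-163) + Y(4)/(-155))*(k(-15, -14) + 212) = (-68/(-163) + (-3 - ½*4²)/(-155))*((5 - 14) + 212) = (-68*(-1/163) + (-3 - ½*16)*(-1/155))*(-9 + 212) = (68/163 + (-3 - 8)*(-1/155))*203 = (68/163 - 11*(-1/155))*203 = (68/163 + 11/155)*203 = (12333/25265)*203 = 2503599/25265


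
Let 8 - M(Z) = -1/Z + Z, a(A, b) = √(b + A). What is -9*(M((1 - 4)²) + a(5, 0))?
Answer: 8 - 9*√5 ≈ -12.125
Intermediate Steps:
a(A, b) = √(A + b)
M(Z) = 8 + 1/Z - Z (M(Z) = 8 - (-1/Z + Z) = 8 - (Z - 1/Z) = 8 + (1/Z - Z) = 8 + 1/Z - Z)
-9*(M((1 - 4)²) + a(5, 0)) = -9*((8 + 1/((1 - 4)²) - (1 - 4)²) + √(5 + 0)) = -9*((8 + 1/((-3)²) - 1*(-3)²) + √5) = -9*((8 + 1/9 - 1*9) + √5) = -9*((8 + ⅑ - 9) + √5) = -9*(-8/9 + √5) = 8 - 9*√5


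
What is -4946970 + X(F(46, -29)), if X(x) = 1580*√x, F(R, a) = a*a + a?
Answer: -4946970 + 3160*√203 ≈ -4.9019e+6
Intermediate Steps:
F(R, a) = a + a² (F(R, a) = a² + a = a + a²)
-4946970 + X(F(46, -29)) = -4946970 + 1580*√(-29*(1 - 29)) = -4946970 + 1580*√(-29*(-28)) = -4946970 + 1580*√812 = -4946970 + 1580*(2*√203) = -4946970 + 3160*√203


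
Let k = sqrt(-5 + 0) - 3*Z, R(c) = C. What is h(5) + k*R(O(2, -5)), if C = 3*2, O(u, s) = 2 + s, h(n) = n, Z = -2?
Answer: 41 + 6*I*sqrt(5) ≈ 41.0 + 13.416*I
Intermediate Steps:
C = 6
R(c) = 6
k = 6 + I*sqrt(5) (k = sqrt(-5 + 0) - 3*(-2) = sqrt(-5) + 6 = I*sqrt(5) + 6 = 6 + I*sqrt(5) ≈ 6.0 + 2.2361*I)
h(5) + k*R(O(2, -5)) = 5 + (6 + I*sqrt(5))*6 = 5 + (36 + 6*I*sqrt(5)) = 41 + 6*I*sqrt(5)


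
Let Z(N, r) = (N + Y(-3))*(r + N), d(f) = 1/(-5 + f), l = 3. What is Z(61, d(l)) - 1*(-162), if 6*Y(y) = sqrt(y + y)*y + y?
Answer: 15289/4 - 121*I*sqrt(6)/4 ≈ 3822.3 - 74.097*I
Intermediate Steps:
Y(y) = y/6 + sqrt(2)*y**(3/2)/6 (Y(y) = (sqrt(y + y)*y + y)/6 = (sqrt(2*y)*y + y)/6 = ((sqrt(2)*sqrt(y))*y + y)/6 = (sqrt(2)*y**(3/2) + y)/6 = (y + sqrt(2)*y**(3/2))/6 = y/6 + sqrt(2)*y**(3/2)/6)
Z(N, r) = (N + r)*(-1/2 + N - I*sqrt(6)/2) (Z(N, r) = (N + ((1/6)*(-3) + sqrt(2)*(-3)**(3/2)/6))*(r + N) = (N + (-1/2 + sqrt(2)*(-3*I*sqrt(3))/6))*(N + r) = (N + (-1/2 - I*sqrt(6)/2))*(N + r) = (-1/2 + N - I*sqrt(6)/2)*(N + r) = (N + r)*(-1/2 + N - I*sqrt(6)/2))
Z(61, d(l)) - 1*(-162) = (61**2 + 61/(-5 + 3) - 1/2*61*(1 + I*sqrt(6)) - (1 + I*sqrt(6))/(2*(-5 + 3))) - 1*(-162) = (3721 + 61/(-2) + (-61/2 - 61*I*sqrt(6)/2) - 1/2*(1 + I*sqrt(6))/(-2)) + 162 = (3721 + 61*(-1/2) + (-61/2 - 61*I*sqrt(6)/2) - 1/2*(-1/2)*(1 + I*sqrt(6))) + 162 = (3721 - 61/2 + (-61/2 - 61*I*sqrt(6)/2) + (1/4 + I*sqrt(6)/4)) + 162 = (14641/4 - 121*I*sqrt(6)/4) + 162 = 15289/4 - 121*I*sqrt(6)/4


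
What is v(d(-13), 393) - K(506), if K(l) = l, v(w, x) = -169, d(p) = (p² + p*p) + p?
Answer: -675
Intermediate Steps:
d(p) = p + 2*p² (d(p) = (p² + p²) + p = 2*p² + p = p + 2*p²)
v(d(-13), 393) - K(506) = -169 - 1*506 = -169 - 506 = -675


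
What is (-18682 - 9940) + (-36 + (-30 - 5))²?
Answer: -23581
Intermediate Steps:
(-18682 - 9940) + (-36 + (-30 - 5))² = -28622 + (-36 - 35)² = -28622 + (-71)² = -28622 + 5041 = -23581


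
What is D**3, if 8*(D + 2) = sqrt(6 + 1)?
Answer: -277/32 + 775*sqrt(7)/512 ≈ -4.6515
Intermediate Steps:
D = -2 + sqrt(7)/8 (D = -2 + sqrt(6 + 1)/8 = -2 + sqrt(7)/8 ≈ -1.6693)
D**3 = (-2 + sqrt(7)/8)**3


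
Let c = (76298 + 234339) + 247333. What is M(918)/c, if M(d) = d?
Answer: 153/92995 ≈ 0.0016453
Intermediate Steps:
c = 557970 (c = 310637 + 247333 = 557970)
M(918)/c = 918/557970 = 918*(1/557970) = 153/92995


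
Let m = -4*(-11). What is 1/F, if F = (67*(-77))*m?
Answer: -1/226996 ≈ -4.4054e-6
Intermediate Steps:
m = 44
F = -226996 (F = (67*(-77))*44 = -5159*44 = -226996)
1/F = 1/(-226996) = -1/226996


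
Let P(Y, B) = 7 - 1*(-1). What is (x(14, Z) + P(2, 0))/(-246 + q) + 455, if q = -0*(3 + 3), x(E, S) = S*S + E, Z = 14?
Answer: 55856/123 ≈ 454.11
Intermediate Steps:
x(E, S) = E + S² (x(E, S) = S² + E = E + S²)
P(Y, B) = 8 (P(Y, B) = 7 + 1 = 8)
q = 0 (q = -0*6 = -4*0 = 0)
(x(14, Z) + P(2, 0))/(-246 + q) + 455 = ((14 + 14²) + 8)/(-246 + 0) + 455 = ((14 + 196) + 8)/(-246) + 455 = (210 + 8)*(-1/246) + 455 = 218*(-1/246) + 455 = -109/123 + 455 = 55856/123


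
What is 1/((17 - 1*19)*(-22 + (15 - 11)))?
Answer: 1/36 ≈ 0.027778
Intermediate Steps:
1/((17 - 1*19)*(-22 + (15 - 11))) = 1/((17 - 19)*(-22 + 4)) = 1/(-2*(-18)) = 1/36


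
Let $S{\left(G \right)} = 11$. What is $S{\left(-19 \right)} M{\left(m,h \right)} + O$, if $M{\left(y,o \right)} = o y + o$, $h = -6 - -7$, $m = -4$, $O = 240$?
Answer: $207$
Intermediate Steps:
$h = 1$ ($h = -6 + 7 = 1$)
$M{\left(y,o \right)} = o + o y$
$S{\left(-19 \right)} M{\left(m,h \right)} + O = 11 \cdot 1 \left(1 - 4\right) + 240 = 11 \cdot 1 \left(-3\right) + 240 = 11 \left(-3\right) + 240 = -33 + 240 = 207$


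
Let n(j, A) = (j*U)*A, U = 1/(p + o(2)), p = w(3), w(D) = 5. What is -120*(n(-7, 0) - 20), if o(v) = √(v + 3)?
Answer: 2400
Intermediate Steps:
o(v) = √(3 + v)
p = 5
U = 1/(5 + √5) (U = 1/(5 + √(3 + 2)) = 1/(5 + √5) ≈ 0.13820)
n(j, A) = A*j*(¼ - √5/20) (n(j, A) = (j*(¼ - √5/20))*A = A*j*(¼ - √5/20))
-120*(n(-7, 0) - 20) = -120*(((¼)*0*(-7) - 1/20*0*(-7)*√5) - 20) = -120*((0 + 0) - 20) = -120*(0 - 20) = -120*(-20) = 2400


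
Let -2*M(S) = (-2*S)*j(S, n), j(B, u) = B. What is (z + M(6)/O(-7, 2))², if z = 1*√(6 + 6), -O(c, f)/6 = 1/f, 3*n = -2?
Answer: 156 - 48*√3 ≈ 72.862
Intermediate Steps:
n = -⅔ (n = (⅓)*(-2) = -⅔ ≈ -0.66667)
M(S) = S² (M(S) = -(-2*S)*S/2 = -(-1)*S² = S²)
O(c, f) = -6/f
z = 2*√3 (z = 1*√12 = 1*(2*√3) = 2*√3 ≈ 3.4641)
(z + M(6)/O(-7, 2))² = (2*√3 + 6²/((-6/2)))² = (2*√3 + 36/((-6*½)))² = (2*√3 + 36/(-3))² = (2*√3 + 36*(-⅓))² = (2*√3 - 12)² = (-12 + 2*√3)²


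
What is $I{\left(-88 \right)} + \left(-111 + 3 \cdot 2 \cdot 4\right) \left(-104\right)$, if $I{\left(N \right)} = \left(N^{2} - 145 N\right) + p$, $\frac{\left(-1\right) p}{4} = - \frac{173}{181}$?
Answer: $\frac{5349604}{181} \approx 29556.0$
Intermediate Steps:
$p = \frac{692}{181}$ ($p = - 4 \left(- \frac{173}{181}\right) = - 4 \left(\left(-173\right) \frac{1}{181}\right) = \left(-4\right) \left(- \frac{173}{181}\right) = \frac{692}{181} \approx 3.8232$)
$I{\left(N \right)} = \frac{692}{181} + N^{2} - 145 N$ ($I{\left(N \right)} = \left(N^{2} - 145 N\right) + \frac{692}{181} = \frac{692}{181} + N^{2} - 145 N$)
$I{\left(-88 \right)} + \left(-111 + 3 \cdot 2 \cdot 4\right) \left(-104\right) = \left(\frac{692}{181} + \left(-88\right)^{2} - -12760\right) + \left(-111 + 3 \cdot 2 \cdot 4\right) \left(-104\right) = \left(\frac{692}{181} + 7744 + 12760\right) + \left(-111 + 6 \cdot 4\right) \left(-104\right) = \frac{3711916}{181} + \left(-111 + 24\right) \left(-104\right) = \frac{3711916}{181} - -9048 = \frac{3711916}{181} + 9048 = \frac{5349604}{181}$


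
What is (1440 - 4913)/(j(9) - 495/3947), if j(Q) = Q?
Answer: -13707931/35028 ≈ -391.34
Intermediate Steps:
(1440 - 4913)/(j(9) - 495/3947) = (1440 - 4913)/(9 - 495/3947) = -3473/(9 - 495*1/3947) = -3473/(9 - 495/3947) = -3473/35028/3947 = -3473*3947/35028 = -13707931/35028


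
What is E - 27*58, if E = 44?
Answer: -1522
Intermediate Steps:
E - 27*58 = 44 - 27*58 = 44 - 1566 = -1522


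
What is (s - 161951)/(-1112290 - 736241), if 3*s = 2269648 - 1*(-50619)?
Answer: -1834414/5545593 ≈ -0.33079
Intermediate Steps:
s = 2320267/3 (s = (2269648 - 1*(-50619))/3 = (2269648 + 50619)/3 = (⅓)*2320267 = 2320267/3 ≈ 7.7342e+5)
(s - 161951)/(-1112290 - 736241) = (2320267/3 - 161951)/(-1112290 - 736241) = (1834414/3)/(-1848531) = (1834414/3)*(-1/1848531) = -1834414/5545593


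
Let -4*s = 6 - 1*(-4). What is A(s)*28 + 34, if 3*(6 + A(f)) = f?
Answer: -472/3 ≈ -157.33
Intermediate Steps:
s = -5/2 (s = -(6 - 1*(-4))/4 = -(6 + 4)/4 = -¼*10 = -5/2 ≈ -2.5000)
A(f) = -6 + f/3
A(s)*28 + 34 = (-6 + (⅓)*(-5/2))*28 + 34 = (-6 - ⅚)*28 + 34 = -41/6*28 + 34 = -574/3 + 34 = -472/3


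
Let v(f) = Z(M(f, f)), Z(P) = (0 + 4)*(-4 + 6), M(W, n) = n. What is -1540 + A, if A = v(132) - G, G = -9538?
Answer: 8006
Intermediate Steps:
Z(P) = 8 (Z(P) = 4*2 = 8)
v(f) = 8
A = 9546 (A = 8 - 1*(-9538) = 8 + 9538 = 9546)
-1540 + A = -1540 + 9546 = 8006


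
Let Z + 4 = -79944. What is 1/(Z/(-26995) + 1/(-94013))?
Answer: 2537880935/7516124329 ≈ 0.33766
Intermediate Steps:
Z = -79948 (Z = -4 - 79944 = -79948)
1/(Z/(-26995) + 1/(-94013)) = 1/(-79948/(-26995) + 1/(-94013)) = 1/(-79948*(-1/26995) - 1/94013) = 1/(79948/26995 - 1/94013) = 1/(7516124329/2537880935) = 2537880935/7516124329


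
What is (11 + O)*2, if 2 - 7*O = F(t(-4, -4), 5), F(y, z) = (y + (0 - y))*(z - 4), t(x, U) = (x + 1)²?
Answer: 158/7 ≈ 22.571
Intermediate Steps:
t(x, U) = (1 + x)²
F(y, z) = 0 (F(y, z) = (y - y)*(-4 + z) = 0*(-4 + z) = 0)
O = 2/7 (O = 2/7 - ⅐*0 = 2/7 + 0 = 2/7 ≈ 0.28571)
(11 + O)*2 = (11 + 2/7)*2 = (79/7)*2 = 158/7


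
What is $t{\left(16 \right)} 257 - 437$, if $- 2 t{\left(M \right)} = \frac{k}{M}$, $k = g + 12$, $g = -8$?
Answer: $- \frac{3753}{8} \approx -469.13$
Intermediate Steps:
$k = 4$ ($k = -8 + 12 = 4$)
$t{\left(M \right)} = - \frac{2}{M}$ ($t{\left(M \right)} = - \frac{4 \frac{1}{M}}{2} = - \frac{2}{M}$)
$t{\left(16 \right)} 257 - 437 = - \frac{2}{16} \cdot 257 - 437 = \left(-2\right) \frac{1}{16} \cdot 257 - 437 = \left(- \frac{1}{8}\right) 257 - 437 = - \frac{257}{8} - 437 = - \frac{3753}{8}$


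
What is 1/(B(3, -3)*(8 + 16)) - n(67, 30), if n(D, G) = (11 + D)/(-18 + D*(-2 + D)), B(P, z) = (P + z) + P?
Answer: -1279/312264 ≈ -0.0040959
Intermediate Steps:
B(P, z) = z + 2*P
n(D, G) = (11 + D)/(-18 + D*(-2 + D))
1/(B(3, -3)*(8 + 16)) - n(67, 30) = 1/((-3 + 2*3)*(8 + 16)) - (11 + 67)/(-18 + 67**2 - 2*67) = 1/((-3 + 6)*24) - 78/(-18 + 4489 - 134) = 1/(3*24) - 78/4337 = 1/72 - 78/4337 = -1279/312264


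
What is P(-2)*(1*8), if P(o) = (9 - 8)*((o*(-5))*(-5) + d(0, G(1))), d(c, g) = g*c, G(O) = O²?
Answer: -400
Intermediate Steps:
d(c, g) = c*g
P(o) = 25*o (P(o) = (9 - 8)*((o*(-5))*(-5) + 0*1²) = 1*(-5*o*(-5) + 0*1) = 1*(25*o + 0) = 1*(25*o) = 25*o)
P(-2)*(1*8) = (25*(-2))*(1*8) = -50*8 = -400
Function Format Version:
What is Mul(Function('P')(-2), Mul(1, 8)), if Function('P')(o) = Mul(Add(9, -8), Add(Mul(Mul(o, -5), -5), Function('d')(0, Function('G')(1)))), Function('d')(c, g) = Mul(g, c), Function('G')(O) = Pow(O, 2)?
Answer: -400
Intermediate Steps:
Function('d')(c, g) = Mul(c, g)
Function('P')(o) = Mul(25, o) (Function('P')(o) = Mul(Add(9, -8), Add(Mul(Mul(o, -5), -5), Mul(0, Pow(1, 2)))) = Mul(1, Add(Mul(Mul(-5, o), -5), Mul(0, 1))) = Mul(1, Add(Mul(25, o), 0)) = Mul(1, Mul(25, o)) = Mul(25, o))
Mul(Function('P')(-2), Mul(1, 8)) = Mul(Mul(25, -2), Mul(1, 8)) = Mul(-50, 8) = -400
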